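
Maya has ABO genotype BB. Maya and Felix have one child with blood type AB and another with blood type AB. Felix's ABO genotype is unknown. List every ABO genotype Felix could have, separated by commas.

For each candidate genotype of Felix, check whether crossing it with BB can produce every observed child phenotype.
  AA → possible child types {AB} ✓
  AB → possible child types {B, AB} ✓
  AO → possible child types {B, AB} ✓
  BB → possible child types {B} ✗
  BO → possible child types {B} ✗
  OO → possible child types {B} ✗

AA, AB, AO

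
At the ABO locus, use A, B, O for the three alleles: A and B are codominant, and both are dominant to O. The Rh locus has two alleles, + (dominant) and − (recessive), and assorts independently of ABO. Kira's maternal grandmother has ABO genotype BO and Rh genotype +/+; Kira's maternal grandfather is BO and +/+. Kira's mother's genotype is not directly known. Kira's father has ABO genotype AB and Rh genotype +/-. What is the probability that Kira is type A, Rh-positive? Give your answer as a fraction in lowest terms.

1/4

Kira's mother's ABO genotype from BO × BO: 1/4 BB, 1/2 BO, 1/4 OO.
Crossing each possibility with the father AB and summing P(type A): 1/4·0 + 1/2·1/4 + 1/4·1/2 = 1/4.
Similarly for Rh via the mother's Rh distribution: P(Rh+) = 1.
Independent loci: 1/4 × 1 = 1/4.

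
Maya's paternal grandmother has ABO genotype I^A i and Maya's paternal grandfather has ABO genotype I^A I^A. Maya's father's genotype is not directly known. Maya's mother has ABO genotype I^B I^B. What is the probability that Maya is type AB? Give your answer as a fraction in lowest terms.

3/4

Maya's father's ABO genotype from I^A i × I^A I^A: 1/2 I^A I^A, 1/2 I^A i.
Crossing each possibility with the mother I^B I^B and summing P(type AB): 1/2·1 + 1/2·1/2 = 3/4.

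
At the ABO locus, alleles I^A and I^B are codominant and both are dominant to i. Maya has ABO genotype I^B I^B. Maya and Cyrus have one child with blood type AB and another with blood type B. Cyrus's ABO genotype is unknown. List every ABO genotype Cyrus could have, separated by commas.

I^A I^B, I^A i

For each candidate genotype of Cyrus, check whether crossing it with I^B I^B can produce every observed child phenotype.
  I^A I^A → possible child types {AB} ✗
  I^A I^B → possible child types {B, AB} ✓
  I^A i → possible child types {B, AB} ✓
  I^B I^B → possible child types {B} ✗
  I^B i → possible child types {B} ✗
  i i → possible child types {B} ✗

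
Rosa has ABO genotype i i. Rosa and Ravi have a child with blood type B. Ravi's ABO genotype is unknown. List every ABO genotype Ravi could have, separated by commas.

For each candidate genotype of Ravi, check whether crossing it with i i can produce every observed child phenotype.
  I^A I^A → possible child types {A} ✗
  I^A I^B → possible child types {A, B} ✓
  I^A i → possible child types {O, A} ✗
  I^B I^B → possible child types {B} ✓
  I^B i → possible child types {O, B} ✓
  i i → possible child types {O} ✗

I^A I^B, I^B I^B, I^B i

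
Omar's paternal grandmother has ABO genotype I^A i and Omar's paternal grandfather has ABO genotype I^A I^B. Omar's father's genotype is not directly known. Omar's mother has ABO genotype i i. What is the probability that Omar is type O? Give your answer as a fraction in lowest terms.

1/4

Omar's father's ABO genotype from I^A i × I^A I^B: 1/4 I^A I^A, 1/4 I^A I^B, 1/4 I^A i, 1/4 I^B i.
Crossing each possibility with the mother i i and summing P(type O): 1/4·0 + 1/4·0 + 1/4·1/2 + 1/4·1/2 = 1/4.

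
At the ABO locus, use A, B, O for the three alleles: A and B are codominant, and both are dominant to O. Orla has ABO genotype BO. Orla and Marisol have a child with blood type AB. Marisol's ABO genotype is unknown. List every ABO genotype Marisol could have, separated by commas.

AA, AB, AO

For each candidate genotype of Marisol, check whether crossing it with BO can produce every observed child phenotype.
  AA → possible child types {A, AB} ✓
  AB → possible child types {A, B, AB} ✓
  AO → possible child types {O, A, B, AB} ✓
  BB → possible child types {B} ✗
  BO → possible child types {O, B} ✗
  OO → possible child types {O, B} ✗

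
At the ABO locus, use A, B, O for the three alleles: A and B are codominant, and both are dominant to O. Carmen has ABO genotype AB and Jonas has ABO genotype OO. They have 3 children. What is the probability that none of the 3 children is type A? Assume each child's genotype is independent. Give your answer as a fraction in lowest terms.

ABO cross AB × OO → 1/2 A, 1/2 B.
So P(type A) = 1/2 per child.
P(not type A) = 1/2 for one child; (1/2)^3 = 1/8.

1/8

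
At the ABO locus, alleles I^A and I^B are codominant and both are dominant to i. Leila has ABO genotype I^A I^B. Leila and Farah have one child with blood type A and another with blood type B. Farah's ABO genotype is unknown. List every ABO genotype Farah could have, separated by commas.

For each candidate genotype of Farah, check whether crossing it with I^A I^B can produce every observed child phenotype.
  I^A I^A → possible child types {A, AB} ✗
  I^A I^B → possible child types {A, B, AB} ✓
  I^A i → possible child types {A, B, AB} ✓
  I^B I^B → possible child types {B, AB} ✗
  I^B i → possible child types {A, B, AB} ✓
  i i → possible child types {A, B} ✓

I^A I^B, I^A i, I^B i, i i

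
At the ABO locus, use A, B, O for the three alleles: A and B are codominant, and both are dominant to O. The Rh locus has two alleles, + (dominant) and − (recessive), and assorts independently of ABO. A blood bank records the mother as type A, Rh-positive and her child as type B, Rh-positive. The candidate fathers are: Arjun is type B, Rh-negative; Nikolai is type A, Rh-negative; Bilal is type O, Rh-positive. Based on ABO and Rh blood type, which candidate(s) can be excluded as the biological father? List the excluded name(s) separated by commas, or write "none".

Nikolai, Bilal

A candidate is excluded only if no genotype consistent with his phenotype could produce a type B, Rh-positive child with a type A, Rh-positive mother.
Nikolai (type A, Rh-): no genotype consistent with that phenotype can produce a type-B Rh+ child with a type-A mother.
Bilal (type O, Rh+): no genotype consistent with that phenotype can produce a type-B Rh+ child with a type-A mother.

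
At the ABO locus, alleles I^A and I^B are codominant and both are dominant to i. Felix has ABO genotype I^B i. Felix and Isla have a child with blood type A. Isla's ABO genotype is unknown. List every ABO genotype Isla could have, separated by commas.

For each candidate genotype of Isla, check whether crossing it with I^B i can produce every observed child phenotype.
  I^A I^A → possible child types {A, AB} ✓
  I^A I^B → possible child types {A, B, AB} ✓
  I^A i → possible child types {O, A, B, AB} ✓
  I^B I^B → possible child types {B} ✗
  I^B i → possible child types {O, B} ✗
  i i → possible child types {O, B} ✗

I^A I^A, I^A I^B, I^A i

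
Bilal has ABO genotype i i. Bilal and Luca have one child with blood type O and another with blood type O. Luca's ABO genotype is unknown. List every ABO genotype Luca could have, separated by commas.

For each candidate genotype of Luca, check whether crossing it with i i can produce every observed child phenotype.
  I^A I^A → possible child types {A} ✗
  I^A I^B → possible child types {A, B} ✗
  I^A i → possible child types {O, A} ✓
  I^B I^B → possible child types {B} ✗
  I^B i → possible child types {O, B} ✓
  i i → possible child types {O} ✓

I^A i, I^B i, i i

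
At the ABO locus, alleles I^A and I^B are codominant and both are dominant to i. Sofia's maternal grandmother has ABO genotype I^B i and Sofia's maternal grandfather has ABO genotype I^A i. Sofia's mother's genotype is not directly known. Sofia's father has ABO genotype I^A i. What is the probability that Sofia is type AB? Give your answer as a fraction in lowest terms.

Sofia's mother's ABO genotype from I^B i × I^A i: 1/4 I^A I^B, 1/4 I^A i, 1/4 I^B i, 1/4 i i.
Crossing each possibility with the father I^A i and summing P(type AB): 1/4·1/4 + 1/4·0 + 1/4·1/4 + 1/4·0 = 1/8.

1/8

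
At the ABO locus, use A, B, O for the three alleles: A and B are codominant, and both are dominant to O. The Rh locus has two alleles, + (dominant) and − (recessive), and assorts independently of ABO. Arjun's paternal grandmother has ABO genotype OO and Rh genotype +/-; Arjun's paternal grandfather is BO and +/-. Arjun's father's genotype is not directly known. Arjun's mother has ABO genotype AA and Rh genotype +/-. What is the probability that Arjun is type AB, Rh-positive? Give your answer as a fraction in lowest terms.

3/16

Arjun's father's ABO genotype from OO × BO: 1/2 BO, 1/2 OO.
Crossing each possibility with the mother AA and summing P(type AB): 1/2·1/2 + 1/2·0 = 1/4.
Similarly for Rh via the father's Rh distribution: P(Rh+) = 3/4.
Independent loci: 1/4 × 3/4 = 3/16.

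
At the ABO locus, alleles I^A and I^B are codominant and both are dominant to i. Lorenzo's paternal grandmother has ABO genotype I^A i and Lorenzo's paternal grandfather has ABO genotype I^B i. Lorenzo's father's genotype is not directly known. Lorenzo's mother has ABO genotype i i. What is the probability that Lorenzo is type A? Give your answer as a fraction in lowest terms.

Lorenzo's father's ABO genotype from I^A i × I^B i: 1/4 I^A I^B, 1/4 I^A i, 1/4 I^B i, 1/4 i i.
Crossing each possibility with the mother i i and summing P(type A): 1/4·1/2 + 1/4·1/2 + 1/4·0 + 1/4·0 = 1/4.

1/4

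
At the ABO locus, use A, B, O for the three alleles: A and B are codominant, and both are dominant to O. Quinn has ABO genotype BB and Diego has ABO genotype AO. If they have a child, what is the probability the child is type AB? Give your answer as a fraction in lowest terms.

ABO cross BB × AO → offspring phenotypes: 1/2 B, 1/2 AB.
So P(type AB) = 1/2.

1/2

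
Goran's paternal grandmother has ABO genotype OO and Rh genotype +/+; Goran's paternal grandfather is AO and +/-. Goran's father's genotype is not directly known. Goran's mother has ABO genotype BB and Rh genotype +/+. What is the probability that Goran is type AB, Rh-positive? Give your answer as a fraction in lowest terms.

Goran's father's ABO genotype from OO × AO: 1/2 AO, 1/2 OO.
Crossing each possibility with the mother BB and summing P(type AB): 1/2·1/2 + 1/2·0 = 1/4.
Similarly for Rh via the father's Rh distribution: P(Rh+) = 1.
Independent loci: 1/4 × 1 = 1/4.

1/4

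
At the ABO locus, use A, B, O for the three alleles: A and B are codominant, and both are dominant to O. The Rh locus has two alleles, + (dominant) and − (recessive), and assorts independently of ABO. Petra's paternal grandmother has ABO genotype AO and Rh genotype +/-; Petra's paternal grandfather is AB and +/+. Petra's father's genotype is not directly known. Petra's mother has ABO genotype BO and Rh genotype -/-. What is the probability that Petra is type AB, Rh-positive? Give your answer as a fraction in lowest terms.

3/16

Petra's father's ABO genotype from AO × AB: 1/4 AA, 1/4 AB, 1/4 AO, 1/4 BO.
Crossing each possibility with the mother BO and summing P(type AB): 1/4·1/2 + 1/4·1/4 + 1/4·1/4 + 1/4·0 = 1/4.
Similarly for Rh via the father's Rh distribution: P(Rh+) = 3/4.
Independent loci: 1/4 × 3/4 = 3/16.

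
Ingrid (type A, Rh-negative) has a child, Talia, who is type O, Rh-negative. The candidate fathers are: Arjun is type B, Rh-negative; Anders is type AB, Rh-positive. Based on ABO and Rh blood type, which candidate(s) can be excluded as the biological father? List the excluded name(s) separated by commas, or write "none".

Anders

A candidate is excluded only if no genotype consistent with his phenotype could produce a type O, Rh-negative child with a type A, Rh-negative mother.
Anders (type AB, Rh+): no genotype consistent with that phenotype can produce a type-O Rh- child with a type-A mother.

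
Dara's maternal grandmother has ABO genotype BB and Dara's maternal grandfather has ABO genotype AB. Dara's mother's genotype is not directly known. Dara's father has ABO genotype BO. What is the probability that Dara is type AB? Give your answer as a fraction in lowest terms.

Dara's mother's ABO genotype from BB × AB: 1/2 AB, 1/2 BB.
Crossing each possibility with the father BO and summing P(type AB): 1/2·1/4 + 1/2·0 = 1/8.

1/8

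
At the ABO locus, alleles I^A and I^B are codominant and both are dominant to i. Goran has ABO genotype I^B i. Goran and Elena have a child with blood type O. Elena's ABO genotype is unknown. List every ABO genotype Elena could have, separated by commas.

For each candidate genotype of Elena, check whether crossing it with I^B i can produce every observed child phenotype.
  I^A I^A → possible child types {A, AB} ✗
  I^A I^B → possible child types {A, B, AB} ✗
  I^A i → possible child types {O, A, B, AB} ✓
  I^B I^B → possible child types {B} ✗
  I^B i → possible child types {O, B} ✓
  i i → possible child types {O, B} ✓

I^A i, I^B i, i i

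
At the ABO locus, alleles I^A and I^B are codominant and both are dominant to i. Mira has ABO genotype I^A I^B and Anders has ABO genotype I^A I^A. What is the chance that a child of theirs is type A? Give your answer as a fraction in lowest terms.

ABO cross I^A I^B × I^A I^A → offspring phenotypes: 1/2 A, 1/2 AB.
So P(type A) = 1/2.

1/2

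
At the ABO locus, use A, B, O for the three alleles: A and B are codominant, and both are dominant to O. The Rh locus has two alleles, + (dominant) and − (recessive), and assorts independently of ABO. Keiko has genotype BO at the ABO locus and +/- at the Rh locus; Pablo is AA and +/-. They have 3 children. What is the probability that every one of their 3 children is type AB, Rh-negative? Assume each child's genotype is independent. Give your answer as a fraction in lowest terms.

1/512

ABO cross BO × AA → 1/2 A, 1/2 AB.
Rh cross +/- × +/- → 3/4 Rh+, 1/4 Rh-; so P(type AB, Rh-negative) = 1/2 × 1/4 = 1/8 per child.
All 3 independent: (1/8)^3 = 1/512.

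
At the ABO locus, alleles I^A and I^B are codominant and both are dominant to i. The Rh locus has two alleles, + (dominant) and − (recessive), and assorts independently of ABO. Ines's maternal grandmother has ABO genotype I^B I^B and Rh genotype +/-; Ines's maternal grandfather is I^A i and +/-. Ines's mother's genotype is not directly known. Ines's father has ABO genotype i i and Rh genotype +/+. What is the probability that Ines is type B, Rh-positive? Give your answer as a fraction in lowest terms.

Ines's mother's ABO genotype from I^B I^B × I^A i: 1/2 I^A I^B, 1/2 I^B i.
Crossing each possibility with the father i i and summing P(type B): 1/2·1/2 + 1/2·1/2 = 1/2.
Similarly for Rh via the mother's Rh distribution: P(Rh+) = 1.
Independent loci: 1/2 × 1 = 1/2.

1/2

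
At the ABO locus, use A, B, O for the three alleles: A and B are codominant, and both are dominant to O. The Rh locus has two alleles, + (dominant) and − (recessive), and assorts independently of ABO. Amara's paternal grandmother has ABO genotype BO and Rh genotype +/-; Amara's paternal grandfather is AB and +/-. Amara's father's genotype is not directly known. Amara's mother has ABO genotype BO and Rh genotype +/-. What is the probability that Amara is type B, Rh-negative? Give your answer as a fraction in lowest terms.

5/32

Amara's father's ABO genotype from BO × AB: 1/4 AB, 1/4 AO, 1/4 BB, 1/4 BO.
Crossing each possibility with the mother BO and summing P(type B): 1/4·1/2 + 1/4·1/4 + 1/4·1 + 1/4·3/4 = 5/8.
Similarly for Rh via the father's Rh distribution: P(Rh-) = 1/4.
Independent loci: 5/8 × 1/4 = 5/32.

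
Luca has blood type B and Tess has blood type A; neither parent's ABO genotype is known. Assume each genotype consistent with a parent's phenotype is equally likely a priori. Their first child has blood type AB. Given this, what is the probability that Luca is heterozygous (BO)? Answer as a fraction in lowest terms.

Possible genotypes: Luca ∈ {BB, BO}; Tess ∈ {AA, AO}.
Weight each parental genotype pair by prior × P(type-AB child):
  BB × AA: posterior weight 4/9.
  BB × AO: posterior weight 2/9.
  BO × AA: posterior weight 2/9.
  BO × AO: posterior weight 1/9.
Sum the posterior weight over pairs where Luca is BO: 1/3.

1/3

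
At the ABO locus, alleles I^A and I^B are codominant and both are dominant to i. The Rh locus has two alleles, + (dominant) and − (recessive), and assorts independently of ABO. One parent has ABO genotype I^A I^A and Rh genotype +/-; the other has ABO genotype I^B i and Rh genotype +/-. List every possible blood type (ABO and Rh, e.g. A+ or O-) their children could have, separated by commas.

A+, A-, AB+, AB-

Gametes from I^A I^A × I^B i give offspring ABO genotypes I^A I^B, I^A i, i.e. phenotypes A, AB.
Rh cross +/- × +/- → phenotypes Rh+, Rh-.
Combining independently: A+, A-, AB+, AB-.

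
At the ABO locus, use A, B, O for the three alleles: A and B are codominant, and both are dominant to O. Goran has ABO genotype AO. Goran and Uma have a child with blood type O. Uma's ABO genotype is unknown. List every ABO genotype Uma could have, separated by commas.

AO, BO, OO

For each candidate genotype of Uma, check whether crossing it with AO can produce every observed child phenotype.
  AA → possible child types {A} ✗
  AB → possible child types {A, B, AB} ✗
  AO → possible child types {O, A} ✓
  BB → possible child types {B, AB} ✗
  BO → possible child types {O, A, B, AB} ✓
  OO → possible child types {O, A} ✓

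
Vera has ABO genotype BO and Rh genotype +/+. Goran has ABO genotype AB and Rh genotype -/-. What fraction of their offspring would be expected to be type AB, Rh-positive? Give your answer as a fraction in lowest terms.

ABO cross BO × AB → offspring phenotypes: 1/4 A, 1/2 B, 1/4 AB.
Rh cross +/+ × -/- → 1 Rh+.
Independent loci: P(type AB, Rh-positive) = 1/4 × 1 = 1/4.

1/4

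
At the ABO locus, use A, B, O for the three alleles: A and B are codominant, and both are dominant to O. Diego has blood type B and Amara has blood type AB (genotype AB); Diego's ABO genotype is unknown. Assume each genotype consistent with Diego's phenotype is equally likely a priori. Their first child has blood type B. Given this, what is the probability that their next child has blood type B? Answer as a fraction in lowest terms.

Possible genotypes: Diego ∈ {BB, BO}; Amara ∈ {AB}.
Weight each parental genotype pair by prior × P(type-B child):
  BB × AB: posterior weight 1/2; P(next child type B) = 1/2.
  BO × AB: posterior weight 1/2; P(next child type B) = 1/2.
Weighted sum = 1/2.

1/2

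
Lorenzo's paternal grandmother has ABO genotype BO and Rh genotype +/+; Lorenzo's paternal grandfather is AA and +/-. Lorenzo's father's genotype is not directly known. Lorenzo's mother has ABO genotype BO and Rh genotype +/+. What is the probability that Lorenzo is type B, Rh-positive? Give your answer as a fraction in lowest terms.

3/8

Lorenzo's father's ABO genotype from BO × AA: 1/2 AB, 1/2 AO.
Crossing each possibility with the mother BO and summing P(type B): 1/2·1/2 + 1/2·1/4 = 3/8.
Similarly for Rh via the father's Rh distribution: P(Rh+) = 1.
Independent loci: 3/8 × 1 = 3/8.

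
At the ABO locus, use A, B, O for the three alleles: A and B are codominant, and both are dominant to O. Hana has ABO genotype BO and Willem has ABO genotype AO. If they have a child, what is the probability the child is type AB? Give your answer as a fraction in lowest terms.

1/4

ABO cross BO × AO → offspring phenotypes: 1/4 O, 1/4 A, 1/4 B, 1/4 AB.
So P(type AB) = 1/4.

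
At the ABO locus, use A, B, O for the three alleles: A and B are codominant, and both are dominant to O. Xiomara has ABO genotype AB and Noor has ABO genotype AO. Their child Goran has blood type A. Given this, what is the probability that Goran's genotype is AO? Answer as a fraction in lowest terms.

Cross AB × AO → 1/4 AA, 1/4 AB, 1/4 AO, 1/4 BO.
Type-A genotypes among offspring: AA (1/4), AO (1/4); total 1/2.
P(AO | type A) = (1/4) / (1/2) = 1/2.

1/2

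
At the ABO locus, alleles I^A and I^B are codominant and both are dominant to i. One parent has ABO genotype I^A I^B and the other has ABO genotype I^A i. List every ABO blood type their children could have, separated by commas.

A, B, AB

Gametes from I^A I^B × I^A i give offspring ABO genotypes I^A I^A, I^A I^B, I^A i, I^B i, i.e. phenotypes A, B, AB.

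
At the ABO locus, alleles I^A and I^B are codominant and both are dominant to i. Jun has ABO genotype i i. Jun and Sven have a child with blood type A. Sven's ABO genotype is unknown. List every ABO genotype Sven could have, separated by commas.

For each candidate genotype of Sven, check whether crossing it with i i can produce every observed child phenotype.
  I^A I^A → possible child types {A} ✓
  I^A I^B → possible child types {A, B} ✓
  I^A i → possible child types {O, A} ✓
  I^B I^B → possible child types {B} ✗
  I^B i → possible child types {O, B} ✗
  i i → possible child types {O} ✗

I^A I^A, I^A I^B, I^A i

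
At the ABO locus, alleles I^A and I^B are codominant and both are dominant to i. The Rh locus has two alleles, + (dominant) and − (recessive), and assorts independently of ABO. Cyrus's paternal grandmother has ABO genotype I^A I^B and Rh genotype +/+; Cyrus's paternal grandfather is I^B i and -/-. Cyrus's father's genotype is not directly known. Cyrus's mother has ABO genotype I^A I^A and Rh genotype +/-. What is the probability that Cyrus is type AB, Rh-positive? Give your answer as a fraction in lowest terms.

3/8

Cyrus's father's ABO genotype from I^A I^B × I^B i: 1/4 I^A I^B, 1/4 I^A i, 1/4 I^B I^B, 1/4 I^B i.
Crossing each possibility with the mother I^A I^A and summing P(type AB): 1/4·1/2 + 1/4·0 + 1/4·1 + 1/4·1/2 = 1/2.
Similarly for Rh via the father's Rh distribution: P(Rh+) = 3/4.
Independent loci: 1/2 × 3/4 = 3/8.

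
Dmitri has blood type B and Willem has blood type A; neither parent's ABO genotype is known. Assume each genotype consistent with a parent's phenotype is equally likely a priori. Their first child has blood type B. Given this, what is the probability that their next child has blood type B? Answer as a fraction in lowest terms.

Possible genotypes: Dmitri ∈ {I^B I^B, I^B i}; Willem ∈ {I^A I^A, I^A i}.
Weight each parental genotype pair by prior × P(type-B child):
  I^B I^B × I^A i: posterior weight 2/3; P(next child type B) = 1/2.
  I^B i × I^A i: posterior weight 1/3; P(next child type B) = 1/4.
Weighted sum = 5/12.

5/12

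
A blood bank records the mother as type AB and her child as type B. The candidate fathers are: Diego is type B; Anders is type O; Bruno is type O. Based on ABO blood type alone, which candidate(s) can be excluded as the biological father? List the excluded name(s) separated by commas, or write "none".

A candidate is excluded only if no genotype consistent with his phenotype could produce a type B child with a type AB mother.
Every candidate has at least one consistent genotype combination, so none can be excluded.

none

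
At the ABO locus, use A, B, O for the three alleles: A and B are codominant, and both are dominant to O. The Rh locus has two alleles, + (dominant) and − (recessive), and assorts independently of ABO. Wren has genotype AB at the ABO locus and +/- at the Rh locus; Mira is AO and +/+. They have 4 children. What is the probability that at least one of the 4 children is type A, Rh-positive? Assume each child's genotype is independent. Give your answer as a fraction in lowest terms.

15/16

ABO cross AB × AO → 1/2 A, 1/4 B, 1/4 AB.
Rh cross +/- × +/+ → 1 Rh+; so P(type A, Rh-positive) = 1/2 × 1 = 1/2 per child.
P(none) = (1/2)^4 = 1/16; P(at least one) = 1 − 1/16 = 15/16.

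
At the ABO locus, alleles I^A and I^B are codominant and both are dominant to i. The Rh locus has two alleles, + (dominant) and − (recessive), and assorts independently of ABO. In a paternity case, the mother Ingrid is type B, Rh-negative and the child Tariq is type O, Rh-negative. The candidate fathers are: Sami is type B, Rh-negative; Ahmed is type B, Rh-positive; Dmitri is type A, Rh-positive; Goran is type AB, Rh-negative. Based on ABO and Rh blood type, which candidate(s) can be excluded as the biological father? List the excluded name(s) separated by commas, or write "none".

A candidate is excluded only if no genotype consistent with his phenotype could produce a type O, Rh-negative child with a type B, Rh-negative mother.
Goran (type AB, Rh-): no genotype consistent with that phenotype can produce a type-O Rh- child with a type-B mother.

Goran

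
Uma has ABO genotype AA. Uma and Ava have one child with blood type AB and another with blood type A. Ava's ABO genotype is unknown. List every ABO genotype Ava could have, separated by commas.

AB, BO

For each candidate genotype of Ava, check whether crossing it with AA can produce every observed child phenotype.
  AA → possible child types {A} ✗
  AB → possible child types {A, AB} ✓
  AO → possible child types {A} ✗
  BB → possible child types {AB} ✗
  BO → possible child types {A, AB} ✓
  OO → possible child types {A} ✗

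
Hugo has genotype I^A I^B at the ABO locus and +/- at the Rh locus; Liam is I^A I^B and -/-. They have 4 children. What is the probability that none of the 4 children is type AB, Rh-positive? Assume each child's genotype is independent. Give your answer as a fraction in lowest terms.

ABO cross I^A I^B × I^A I^B → 1/4 A, 1/4 B, 1/2 AB.
Rh cross +/- × -/- → 1/2 Rh+, 1/2 Rh-; so P(type AB, Rh-positive) = 1/2 × 1/2 = 1/4 per child.
P(not type AB, Rh-positive) = 3/4 for one child; (3/4)^4 = 81/256.

81/256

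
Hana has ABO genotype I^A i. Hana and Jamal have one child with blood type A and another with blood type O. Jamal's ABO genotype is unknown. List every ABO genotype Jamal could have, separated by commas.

I^A i, I^B i, i i

For each candidate genotype of Jamal, check whether crossing it with I^A i can produce every observed child phenotype.
  I^A I^A → possible child types {A} ✗
  I^A I^B → possible child types {A, B, AB} ✗
  I^A i → possible child types {O, A} ✓
  I^B I^B → possible child types {B, AB} ✗
  I^B i → possible child types {O, A, B, AB} ✓
  i i → possible child types {O, A} ✓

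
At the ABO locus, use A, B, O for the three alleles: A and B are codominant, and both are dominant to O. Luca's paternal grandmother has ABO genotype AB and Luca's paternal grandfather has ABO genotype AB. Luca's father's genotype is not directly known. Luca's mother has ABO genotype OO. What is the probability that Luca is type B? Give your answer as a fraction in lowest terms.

1/2

Luca's father's ABO genotype from AB × AB: 1/4 AA, 1/2 AB, 1/4 BB.
Crossing each possibility with the mother OO and summing P(type B): 1/4·0 + 1/2·1/2 + 1/4·1 = 1/2.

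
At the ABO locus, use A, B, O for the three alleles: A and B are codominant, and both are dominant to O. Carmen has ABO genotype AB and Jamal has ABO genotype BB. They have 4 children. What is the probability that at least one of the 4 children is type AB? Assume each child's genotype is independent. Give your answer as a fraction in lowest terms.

15/16

ABO cross AB × BB → 1/2 B, 1/2 AB.
So P(type AB) = 1/2 per child.
P(none) = (1/2)^4 = 1/16; P(at least one) = 1 − 1/16 = 15/16.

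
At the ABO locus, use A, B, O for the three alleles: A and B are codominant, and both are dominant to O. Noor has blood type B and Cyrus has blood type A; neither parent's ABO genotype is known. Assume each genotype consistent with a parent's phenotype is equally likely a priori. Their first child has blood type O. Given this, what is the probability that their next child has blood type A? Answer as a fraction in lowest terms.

1/4

Possible genotypes: Noor ∈ {BB, BO}; Cyrus ∈ {AA, AO}.
Weight each parental genotype pair by prior × P(type-O child):
  BO × AO: posterior weight 1; P(next child type A) = 1/4.
Weighted sum = 1/4.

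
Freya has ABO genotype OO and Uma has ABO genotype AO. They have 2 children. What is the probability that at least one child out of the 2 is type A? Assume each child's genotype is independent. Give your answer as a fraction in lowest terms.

3/4

ABO cross OO × AO → 1/2 O, 1/2 A.
So P(type A) = 1/2 per child.
P(none) = (1/2)^2 = 1/4; P(at least one) = 1 − 1/4 = 3/4.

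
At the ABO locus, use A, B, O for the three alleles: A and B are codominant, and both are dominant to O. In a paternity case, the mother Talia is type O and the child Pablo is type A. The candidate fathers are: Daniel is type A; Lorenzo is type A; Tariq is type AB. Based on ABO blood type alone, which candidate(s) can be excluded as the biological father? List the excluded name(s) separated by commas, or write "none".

none

A candidate is excluded only if no genotype consistent with his phenotype could produce a type A child with a type O mother.
Every candidate has at least one consistent genotype combination, so none can be excluded.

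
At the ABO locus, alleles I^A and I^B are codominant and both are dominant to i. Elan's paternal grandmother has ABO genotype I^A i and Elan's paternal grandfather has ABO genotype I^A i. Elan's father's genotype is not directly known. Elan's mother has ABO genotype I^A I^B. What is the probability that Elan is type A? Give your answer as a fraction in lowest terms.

1/2

Elan's father's ABO genotype from I^A i × I^A i: 1/4 I^A I^A, 1/2 I^A i, 1/4 i i.
Crossing each possibility with the mother I^A I^B and summing P(type A): 1/4·1/2 + 1/2·1/2 + 1/4·1/2 = 1/2.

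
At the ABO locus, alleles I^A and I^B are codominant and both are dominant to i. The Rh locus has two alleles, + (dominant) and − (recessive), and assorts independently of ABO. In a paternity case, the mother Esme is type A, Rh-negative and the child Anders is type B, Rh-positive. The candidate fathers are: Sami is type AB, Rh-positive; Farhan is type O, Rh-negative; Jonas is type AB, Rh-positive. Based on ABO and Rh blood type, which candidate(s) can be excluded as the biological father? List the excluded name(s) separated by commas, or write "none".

A candidate is excluded only if no genotype consistent with his phenotype could produce a type B, Rh-positive child with a type A, Rh-negative mother.
Farhan (type O, Rh-): no genotype consistent with that phenotype can produce a type-B Rh+ child with a type-A mother.

Farhan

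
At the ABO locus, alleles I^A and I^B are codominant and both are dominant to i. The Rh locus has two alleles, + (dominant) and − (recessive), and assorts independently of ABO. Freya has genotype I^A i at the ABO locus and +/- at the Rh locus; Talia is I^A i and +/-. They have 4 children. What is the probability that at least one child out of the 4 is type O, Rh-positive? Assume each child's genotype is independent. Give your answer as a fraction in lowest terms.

ABO cross I^A i × I^A i → 1/4 O, 3/4 A.
Rh cross +/- × +/- → 3/4 Rh+, 1/4 Rh-; so P(type O, Rh-positive) = 1/4 × 3/4 = 3/16 per child.
P(none) = (13/16)^4 = 28561/65536; P(at least one) = 1 − 28561/65536 = 36975/65536.

36975/65536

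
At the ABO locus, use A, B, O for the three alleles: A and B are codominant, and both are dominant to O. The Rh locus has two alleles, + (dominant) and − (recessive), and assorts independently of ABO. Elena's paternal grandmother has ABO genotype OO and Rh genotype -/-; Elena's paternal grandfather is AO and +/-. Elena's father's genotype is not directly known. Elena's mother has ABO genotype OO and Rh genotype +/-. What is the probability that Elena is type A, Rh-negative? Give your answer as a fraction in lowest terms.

Elena's father's ABO genotype from OO × AO: 1/2 AO, 1/2 OO.
Crossing each possibility with the mother OO and summing P(type A): 1/2·1/2 + 1/2·0 = 1/4.
Similarly for Rh via the father's Rh distribution: P(Rh-) = 3/8.
Independent loci: 1/4 × 3/8 = 3/32.

3/32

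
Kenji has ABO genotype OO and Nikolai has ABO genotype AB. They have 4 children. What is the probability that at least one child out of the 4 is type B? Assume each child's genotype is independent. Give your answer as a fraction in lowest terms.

15/16

ABO cross OO × AB → 1/2 A, 1/2 B.
So P(type B) = 1/2 per child.
P(none) = (1/2)^4 = 1/16; P(at least one) = 1 − 1/16 = 15/16.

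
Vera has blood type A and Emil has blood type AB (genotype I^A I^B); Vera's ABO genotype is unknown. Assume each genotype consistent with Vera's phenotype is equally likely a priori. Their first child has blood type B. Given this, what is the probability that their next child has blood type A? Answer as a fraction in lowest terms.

Possible genotypes: Vera ∈ {I^A I^A, I^A i}; Emil ∈ {I^A I^B}.
Weight each parental genotype pair by prior × P(type-B child):
  I^A i × I^A I^B: posterior weight 1; P(next child type A) = 1/2.
Weighted sum = 1/2.

1/2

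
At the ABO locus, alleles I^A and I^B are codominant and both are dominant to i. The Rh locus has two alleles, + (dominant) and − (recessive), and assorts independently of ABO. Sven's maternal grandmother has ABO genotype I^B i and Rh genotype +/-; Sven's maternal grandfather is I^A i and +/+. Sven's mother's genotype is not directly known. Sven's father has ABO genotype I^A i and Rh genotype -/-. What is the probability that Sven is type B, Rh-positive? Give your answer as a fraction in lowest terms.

3/32

Sven's mother's ABO genotype from I^B i × I^A i: 1/4 I^A I^B, 1/4 I^A i, 1/4 I^B i, 1/4 i i.
Crossing each possibility with the father I^A i and summing P(type B): 1/4·1/4 + 1/4·0 + 1/4·1/4 + 1/4·0 = 1/8.
Similarly for Rh via the mother's Rh distribution: P(Rh+) = 3/4.
Independent loci: 1/8 × 3/4 = 3/32.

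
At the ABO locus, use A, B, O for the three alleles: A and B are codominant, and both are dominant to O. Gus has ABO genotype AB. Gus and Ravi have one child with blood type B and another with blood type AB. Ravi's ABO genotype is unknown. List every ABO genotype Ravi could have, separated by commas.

AB, AO, BB, BO

For each candidate genotype of Ravi, check whether crossing it with AB can produce every observed child phenotype.
  AA → possible child types {A, AB} ✗
  AB → possible child types {A, B, AB} ✓
  AO → possible child types {A, B, AB} ✓
  BB → possible child types {B, AB} ✓
  BO → possible child types {A, B, AB} ✓
  OO → possible child types {A, B} ✗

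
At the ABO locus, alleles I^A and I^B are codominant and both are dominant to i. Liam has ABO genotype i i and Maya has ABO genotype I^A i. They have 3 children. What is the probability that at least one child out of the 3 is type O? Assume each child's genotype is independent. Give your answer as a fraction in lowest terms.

ABO cross i i × I^A i → 1/2 O, 1/2 A.
So P(type O) = 1/2 per child.
P(none) = (1/2)^3 = 1/8; P(at least one) = 1 − 1/8 = 7/8.

7/8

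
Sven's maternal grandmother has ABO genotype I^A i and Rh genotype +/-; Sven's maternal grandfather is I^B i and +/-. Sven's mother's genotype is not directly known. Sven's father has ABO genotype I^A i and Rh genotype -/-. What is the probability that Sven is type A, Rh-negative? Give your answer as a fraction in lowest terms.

1/4

Sven's mother's ABO genotype from I^A i × I^B i: 1/4 I^A I^B, 1/4 I^A i, 1/4 I^B i, 1/4 i i.
Crossing each possibility with the father I^A i and summing P(type A): 1/4·1/2 + 1/4·3/4 + 1/4·1/4 + 1/4·1/2 = 1/2.
Similarly for Rh via the mother's Rh distribution: P(Rh-) = 1/2.
Independent loci: 1/2 × 1/2 = 1/4.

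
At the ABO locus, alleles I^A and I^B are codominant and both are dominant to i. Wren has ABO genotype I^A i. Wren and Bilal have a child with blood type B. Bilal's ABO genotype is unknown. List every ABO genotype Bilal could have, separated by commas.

I^A I^B, I^B I^B, I^B i

For each candidate genotype of Bilal, check whether crossing it with I^A i can produce every observed child phenotype.
  I^A I^A → possible child types {A} ✗
  I^A I^B → possible child types {A, B, AB} ✓
  I^A i → possible child types {O, A} ✗
  I^B I^B → possible child types {B, AB} ✓
  I^B i → possible child types {O, A, B, AB} ✓
  i i → possible child types {O, A} ✗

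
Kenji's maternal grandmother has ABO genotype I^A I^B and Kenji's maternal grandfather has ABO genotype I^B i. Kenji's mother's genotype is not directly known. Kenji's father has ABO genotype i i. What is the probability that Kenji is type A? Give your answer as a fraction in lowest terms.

1/4

Kenji's mother's ABO genotype from I^A I^B × I^B i: 1/4 I^A I^B, 1/4 I^A i, 1/4 I^B I^B, 1/4 I^B i.
Crossing each possibility with the father i i and summing P(type A): 1/4·1/2 + 1/4·1/2 + 1/4·0 + 1/4·0 = 1/4.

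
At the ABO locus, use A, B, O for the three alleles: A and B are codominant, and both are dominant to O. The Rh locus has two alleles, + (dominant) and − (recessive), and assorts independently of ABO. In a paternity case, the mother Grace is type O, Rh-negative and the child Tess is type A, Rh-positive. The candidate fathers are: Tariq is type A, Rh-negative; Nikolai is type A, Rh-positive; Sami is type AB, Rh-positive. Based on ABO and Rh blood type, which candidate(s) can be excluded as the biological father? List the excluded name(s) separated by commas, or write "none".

A candidate is excluded only if no genotype consistent with his phenotype could produce a type A, Rh-positive child with a type O, Rh-negative mother.
Tariq (type A, Rh-): no genotype consistent with that phenotype can produce a type-A Rh+ child with a type-O mother.

Tariq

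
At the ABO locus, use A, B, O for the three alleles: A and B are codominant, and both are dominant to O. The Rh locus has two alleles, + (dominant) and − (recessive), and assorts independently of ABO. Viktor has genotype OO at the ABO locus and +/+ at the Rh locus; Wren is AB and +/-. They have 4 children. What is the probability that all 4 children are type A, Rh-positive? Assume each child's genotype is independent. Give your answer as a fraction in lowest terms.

1/16

ABO cross OO × AB → 1/2 A, 1/2 B.
Rh cross +/+ × +/- → 1 Rh+; so P(type A, Rh-positive) = 1/2 × 1 = 1/2 per child.
All 4 independent: (1/2)^4 = 1/16.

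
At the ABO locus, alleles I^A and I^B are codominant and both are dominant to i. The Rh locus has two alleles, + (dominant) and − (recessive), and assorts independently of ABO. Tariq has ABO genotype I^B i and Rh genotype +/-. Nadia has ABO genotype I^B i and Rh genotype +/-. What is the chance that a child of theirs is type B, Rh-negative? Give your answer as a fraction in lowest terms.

ABO cross I^B i × I^B i → offspring phenotypes: 1/4 O, 3/4 B.
Rh cross +/- × +/- → 3/4 Rh+, 1/4 Rh-.
Independent loci: P(type B, Rh-negative) = 3/4 × 1/4 = 3/16.

3/16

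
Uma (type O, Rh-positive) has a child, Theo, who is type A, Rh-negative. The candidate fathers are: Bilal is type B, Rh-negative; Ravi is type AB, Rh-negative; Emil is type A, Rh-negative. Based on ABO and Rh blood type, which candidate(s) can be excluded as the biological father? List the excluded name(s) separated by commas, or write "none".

A candidate is excluded only if no genotype consistent with his phenotype could produce a type A, Rh-negative child with a type O, Rh-positive mother.
Bilal (type B, Rh-): no genotype consistent with that phenotype can produce a type-A Rh- child with a type-O mother.

Bilal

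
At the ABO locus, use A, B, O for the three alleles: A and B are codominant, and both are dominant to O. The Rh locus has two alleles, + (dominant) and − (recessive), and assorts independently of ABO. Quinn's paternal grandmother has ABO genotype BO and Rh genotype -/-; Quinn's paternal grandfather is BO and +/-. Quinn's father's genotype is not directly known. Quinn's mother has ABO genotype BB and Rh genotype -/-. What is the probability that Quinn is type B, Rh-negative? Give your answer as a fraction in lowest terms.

Quinn's father's ABO genotype from BO × BO: 1/4 BB, 1/2 BO, 1/4 OO.
Crossing each possibility with the mother BB and summing P(type B): 1/4·1 + 1/2·1 + 1/4·1 = 1.
Similarly for Rh via the father's Rh distribution: P(Rh-) = 3/4.
Independent loci: 1 × 3/4 = 3/4.

3/4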